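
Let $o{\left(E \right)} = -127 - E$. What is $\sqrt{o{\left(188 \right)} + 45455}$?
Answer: $2 \sqrt{11285} \approx 212.46$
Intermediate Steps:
$\sqrt{o{\left(188 \right)} + 45455} = \sqrt{\left(-127 - 188\right) + 45455} = \sqrt{-315 + 45455} = \sqrt{45140} = 2 \sqrt{11285}$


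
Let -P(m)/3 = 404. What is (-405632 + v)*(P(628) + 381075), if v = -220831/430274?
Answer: -5099898160125549/33098 ≈ -1.5408e+11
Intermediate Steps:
v = -16987/33098 (v = -220831*1/430274 = -16987/33098 ≈ -0.51323)
P(m) = -1212 (P(m) = -3*404 = -1212)
(-405632 + v)*(P(628) + 381075) = (-405632 - 16987/33098)*(-1212 + 381075) = -13425624923/33098*379863 = -5099898160125549/33098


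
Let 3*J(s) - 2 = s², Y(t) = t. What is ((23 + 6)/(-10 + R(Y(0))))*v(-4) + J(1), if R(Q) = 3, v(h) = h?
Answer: 123/7 ≈ 17.571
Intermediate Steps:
J(s) = ⅔ + s²/3
((23 + 6)/(-10 + R(Y(0))))*v(-4) + J(1) = ((23 + 6)/(-10 + 3))*(-4) + (⅔ + (⅓)*1²) = (29/(-7))*(-4) + (⅔ + (⅓)*1) = (29*(-⅐))*(-4) + (⅔ + ⅓) = -29/7*(-4) + 1 = 116/7 + 1 = 123/7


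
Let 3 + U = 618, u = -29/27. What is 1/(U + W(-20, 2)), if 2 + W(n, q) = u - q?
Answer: 27/16468 ≈ 0.0016395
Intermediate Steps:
u = -29/27 (u = -29*1/27 = -29/27 ≈ -1.0741)
W(n, q) = -83/27 - q (W(n, q) = -2 + (-29/27 - q) = -83/27 - q)
U = 615 (U = -3 + 618 = 615)
1/(U + W(-20, 2)) = 1/(615 + (-83/27 - 1*2)) = 1/(615 + (-83/27 - 2)) = 1/(615 - 137/27) = 1/(16468/27) = 27/16468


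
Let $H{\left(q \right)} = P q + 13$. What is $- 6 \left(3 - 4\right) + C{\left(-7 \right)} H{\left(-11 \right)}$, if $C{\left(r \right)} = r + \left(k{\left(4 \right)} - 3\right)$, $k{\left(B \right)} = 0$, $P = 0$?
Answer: $-124$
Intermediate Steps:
$C{\left(r \right)} = -3 + r$ ($C{\left(r \right)} = r + \left(0 - 3\right) = r - 3 = -3 + r$)
$H{\left(q \right)} = 13$ ($H{\left(q \right)} = 0 q + 13 = 0 + 13 = 13$)
$- 6 \left(3 - 4\right) + C{\left(-7 \right)} H{\left(-11 \right)} = - 6 \left(3 - 4\right) + \left(-3 - 7\right) 13 = \left(-6\right) \left(-1\right) - 130 = 6 - 130 = -124$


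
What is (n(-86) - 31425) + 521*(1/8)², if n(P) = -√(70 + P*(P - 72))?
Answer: -2010679/64 - √13658 ≈ -31534.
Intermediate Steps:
n(P) = -√(70 + P*(-72 + P))
(n(-86) - 31425) + 521*(1/8)² = (-√(70 + (-86)² - 72*(-86)) - 31425) + 521*(1/8)² = (-√(70 + 7396 + 6192) - 31425) + 521*(1*(⅛))² = (-√13658 - 31425) + 521*(⅛)² = (-31425 - √13658) + 521*(1/64) = (-31425 - √13658) + 521/64 = -2010679/64 - √13658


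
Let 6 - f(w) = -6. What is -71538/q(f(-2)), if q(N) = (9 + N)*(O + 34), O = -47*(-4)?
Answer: -11923/777 ≈ -15.345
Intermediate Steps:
O = 188
f(w) = 12 (f(w) = 6 - 1*(-6) = 6 + 6 = 12)
q(N) = 1998 + 222*N (q(N) = (9 + N)*(188 + 34) = (9 + N)*222 = 1998 + 222*N)
-71538/q(f(-2)) = -71538/(1998 + 222*12) = -71538/(1998 + 2664) = -71538/4662 = -71538*1/4662 = -11923/777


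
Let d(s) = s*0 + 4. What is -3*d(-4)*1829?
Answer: -21948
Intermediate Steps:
d(s) = 4 (d(s) = 0 + 4 = 4)
-3*d(-4)*1829 = -3*4*1829 = -12*1829 = -21948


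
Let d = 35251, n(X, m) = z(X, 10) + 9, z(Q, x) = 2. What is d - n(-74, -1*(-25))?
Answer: 35240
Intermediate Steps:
n(X, m) = 11 (n(X, m) = 2 + 9 = 11)
d - n(-74, -1*(-25)) = 35251 - 1*11 = 35251 - 11 = 35240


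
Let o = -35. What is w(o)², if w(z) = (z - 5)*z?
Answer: 1960000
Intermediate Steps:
w(z) = z*(-5 + z) (w(z) = (-5 + z)*z = z*(-5 + z))
w(o)² = (-35*(-5 - 35))² = (-35*(-40))² = 1400² = 1960000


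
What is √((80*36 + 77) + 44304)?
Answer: √47261 ≈ 217.40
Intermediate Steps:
√((80*36 + 77) + 44304) = √((2880 + 77) + 44304) = √(2957 + 44304) = √47261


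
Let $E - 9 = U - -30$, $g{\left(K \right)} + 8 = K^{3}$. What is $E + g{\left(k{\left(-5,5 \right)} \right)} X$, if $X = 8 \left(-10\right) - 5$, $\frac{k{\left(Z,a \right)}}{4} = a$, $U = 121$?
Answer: $-679160$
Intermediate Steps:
$k{\left(Z,a \right)} = 4 a$
$g{\left(K \right)} = -8 + K^{3}$
$E = 160$ ($E = 9 + \left(121 - -30\right) = 9 + \left(121 + 30\right) = 9 + 151 = 160$)
$X = -85$ ($X = -80 - 5 = -85$)
$E + g{\left(k{\left(-5,5 \right)} \right)} X = 160 + \left(-8 + \left(4 \cdot 5\right)^{3}\right) \left(-85\right) = 160 + \left(-8 + 20^{3}\right) \left(-85\right) = 160 + \left(-8 + 8000\right) \left(-85\right) = 160 + 7992 \left(-85\right) = 160 - 679320 = -679160$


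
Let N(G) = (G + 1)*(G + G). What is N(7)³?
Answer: 1404928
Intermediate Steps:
N(G) = 2*G*(1 + G) (N(G) = (1 + G)*(2*G) = 2*G*(1 + G))
N(7)³ = (2*7*(1 + 7))³ = (2*7*8)³ = 112³ = 1404928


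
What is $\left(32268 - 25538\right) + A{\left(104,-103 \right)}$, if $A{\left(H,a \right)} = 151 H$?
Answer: $22434$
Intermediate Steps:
$\left(32268 - 25538\right) + A{\left(104,-103 \right)} = \left(32268 - 25538\right) + 151 \cdot 104 = 6730 + 15704 = 22434$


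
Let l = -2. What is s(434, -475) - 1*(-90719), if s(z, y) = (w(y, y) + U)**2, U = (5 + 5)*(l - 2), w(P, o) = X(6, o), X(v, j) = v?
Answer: 91875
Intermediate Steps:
w(P, o) = 6
U = -40 (U = (5 + 5)*(-2 - 2) = 10*(-4) = -40)
s(z, y) = 1156 (s(z, y) = (6 - 40)**2 = (-34)**2 = 1156)
s(434, -475) - 1*(-90719) = 1156 - 1*(-90719) = 1156 + 90719 = 91875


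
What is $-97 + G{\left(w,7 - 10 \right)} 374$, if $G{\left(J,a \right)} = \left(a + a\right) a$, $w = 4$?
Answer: $6635$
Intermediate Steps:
$G{\left(J,a \right)} = 2 a^{2}$ ($G{\left(J,a \right)} = 2 a a = 2 a^{2}$)
$-97 + G{\left(w,7 - 10 \right)} 374 = -97 + 2 \left(7 - 10\right)^{2} \cdot 374 = -97 + 2 \left(-3\right)^{2} \cdot 374 = -97 + 2 \cdot 9 \cdot 374 = -97 + 18 \cdot 374 = -97 + 6732 = 6635$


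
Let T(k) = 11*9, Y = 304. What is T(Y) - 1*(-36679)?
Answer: 36778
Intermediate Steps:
T(k) = 99
T(Y) - 1*(-36679) = 99 - 1*(-36679) = 99 + 36679 = 36778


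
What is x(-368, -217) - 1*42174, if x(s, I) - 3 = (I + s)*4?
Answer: -44511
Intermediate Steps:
x(s, I) = 3 + 4*I + 4*s (x(s, I) = 3 + (I + s)*4 = 3 + (4*I + 4*s) = 3 + 4*I + 4*s)
x(-368, -217) - 1*42174 = (3 + 4*(-217) + 4*(-368)) - 1*42174 = (3 - 868 - 1472) - 42174 = -2337 - 42174 = -44511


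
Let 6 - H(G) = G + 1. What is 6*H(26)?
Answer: -126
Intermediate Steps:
H(G) = 5 - G (H(G) = 6 - (G + 1) = 6 - (1 + G) = 6 + (-1 - G) = 5 - G)
6*H(26) = 6*(5 - 1*26) = 6*(5 - 26) = 6*(-21) = -126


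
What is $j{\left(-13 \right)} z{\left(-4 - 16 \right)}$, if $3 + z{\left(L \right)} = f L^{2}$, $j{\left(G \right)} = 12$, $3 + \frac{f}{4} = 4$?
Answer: $19164$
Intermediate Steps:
$f = 4$ ($f = -12 + 4 \cdot 4 = -12 + 16 = 4$)
$z{\left(L \right)} = -3 + 4 L^{2}$
$j{\left(-13 \right)} z{\left(-4 - 16 \right)} = 12 \left(-3 + 4 \left(-4 - 16\right)^{2}\right) = 12 \left(-3 + 4 \left(-20\right)^{2}\right) = 12 \left(-3 + 4 \cdot 400\right) = 12 \left(-3 + 1600\right) = 12 \cdot 1597 = 19164$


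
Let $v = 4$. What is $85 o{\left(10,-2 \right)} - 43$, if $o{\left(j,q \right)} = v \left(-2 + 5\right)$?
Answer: $977$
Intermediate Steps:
$o{\left(j,q \right)} = 12$ ($o{\left(j,q \right)} = 4 \left(-2 + 5\right) = 4 \cdot 3 = 12$)
$85 o{\left(10,-2 \right)} - 43 = 85 \cdot 12 - 43 = 1020 - 43 = 977$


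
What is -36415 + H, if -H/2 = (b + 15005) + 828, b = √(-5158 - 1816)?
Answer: -68081 - 2*I*√6974 ≈ -68081.0 - 167.02*I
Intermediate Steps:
b = I*√6974 (b = √(-6974) = I*√6974 ≈ 83.51*I)
H = -31666 - 2*I*√6974 (H = -2*((I*√6974 + 15005) + 828) = -2*((15005 + I*√6974) + 828) = -2*(15833 + I*√6974) = -31666 - 2*I*√6974 ≈ -31666.0 - 167.02*I)
-36415 + H = -36415 + (-31666 - 2*I*√6974) = -68081 - 2*I*√6974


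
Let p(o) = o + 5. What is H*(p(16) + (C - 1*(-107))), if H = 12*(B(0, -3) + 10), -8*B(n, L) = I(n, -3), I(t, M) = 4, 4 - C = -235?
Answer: 41838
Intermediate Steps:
p(o) = 5 + o
C = 239 (C = 4 - 1*(-235) = 4 + 235 = 239)
B(n, L) = -1/2 (B(n, L) = -1/8*4 = -1/2)
H = 114 (H = 12*(-1/2 + 10) = 12*(19/2) = 114)
H*(p(16) + (C - 1*(-107))) = 114*((5 + 16) + (239 - 1*(-107))) = 114*(21 + (239 + 107)) = 114*(21 + 346) = 114*367 = 41838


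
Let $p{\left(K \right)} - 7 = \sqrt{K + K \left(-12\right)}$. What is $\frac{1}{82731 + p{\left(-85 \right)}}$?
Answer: $\frac{82738}{6845575709} - \frac{\sqrt{935}}{6845575709} \approx 1.2082 \cdot 10^{-5}$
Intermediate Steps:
$p{\left(K \right)} = 7 + \sqrt{11} \sqrt{- K}$ ($p{\left(K \right)} = 7 + \sqrt{K + K \left(-12\right)} = 7 + \sqrt{K - 12 K} = 7 + \sqrt{- 11 K} = 7 + \sqrt{11} \sqrt{- K}$)
$\frac{1}{82731 + p{\left(-85 \right)}} = \frac{1}{82731 + \left(7 + \sqrt{11} \sqrt{\left(-1\right) \left(-85\right)}\right)} = \frac{1}{82731 + \left(7 + \sqrt{11} \sqrt{85}\right)} = \frac{1}{82731 + \left(7 + \sqrt{935}\right)} = \frac{1}{82738 + \sqrt{935}}$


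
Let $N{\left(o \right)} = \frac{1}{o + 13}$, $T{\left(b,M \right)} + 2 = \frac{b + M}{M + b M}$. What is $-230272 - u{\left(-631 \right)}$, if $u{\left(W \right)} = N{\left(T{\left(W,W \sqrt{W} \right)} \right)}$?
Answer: $\frac{14 \left(- 16448 \sqrt{631} + 71913957547 i\right)}{\sqrt{631} - 4372199 i} \approx -2.3027 \cdot 10^{5} + 5.2201 \cdot 10^{-7} i$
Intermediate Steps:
$T{\left(b,M \right)} = -2 + \frac{M + b}{M + M b}$ ($T{\left(b,M \right)} = -2 + \frac{b + M}{M + b M} = -2 + \frac{M + b}{M + M b}$)
$N{\left(o \right)} = \frac{1}{13 + o}$
$u{\left(W \right)} = \frac{1}{13 + \frac{W - W^{\frac{3}{2}} - 2 W^{\frac{5}{2}}}{W^{\frac{3}{2}} \left(1 + W\right)}}$ ($u{\left(W \right)} = \frac{1}{13 + \frac{W - W \sqrt{W} - 2 W \sqrt{W} W}{W \sqrt{W} \left(1 + W\right)}} = \frac{1}{13 + \frac{W - W^{\frac{3}{2}} - 2 W^{\frac{3}{2}} W}{W^{\frac{3}{2}} \left(1 + W\right)}} = \frac{1}{13 + \frac{W - W^{\frac{3}{2}} - 2 W^{\frac{5}{2}}}{W^{\frac{3}{2}} \left(1 + W\right)}}$)
$-230272 - u{\left(-631 \right)} = -230272 - \frac{\left(-631\right)^{\frac{3}{2}} \left(1 - 631\right)}{-631 + 11 \left(-631\right)^{\frac{5}{2}} + 12 \left(-631\right)^{\frac{3}{2}}} = -230272 - - 631 i \sqrt{631} \frac{1}{-631 + 11 \cdot 398161 i \sqrt{631} + 12 \left(- 631 i \sqrt{631}\right)} \left(-630\right) = -230272 - - 631 i \sqrt{631} \frac{1}{-631 + 4379771 i \sqrt{631} - 7572 i \sqrt{631}} \left(-630\right) = -230272 - - 631 i \sqrt{631} \frac{1}{-631 + 4372199 i \sqrt{631}} \left(-630\right) = -230272 - \frac{397530 i \sqrt{631}}{-631 + 4372199 i \sqrt{631}}$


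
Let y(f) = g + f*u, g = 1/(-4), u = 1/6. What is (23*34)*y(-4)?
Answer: -4301/6 ≈ -716.83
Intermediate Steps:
u = 1/6 ≈ 0.16667
g = -1/4 (g = 1*(-1/4) = -1/4 ≈ -0.25000)
y(f) = -1/4 + f/6 (y(f) = -1/4 + f*(1/6) = -1/4 + f/6)
(23*34)*y(-4) = (23*34)*(-1/4 + (1/6)*(-4)) = 782*(-1/4 - 2/3) = 782*(-11/12) = -4301/6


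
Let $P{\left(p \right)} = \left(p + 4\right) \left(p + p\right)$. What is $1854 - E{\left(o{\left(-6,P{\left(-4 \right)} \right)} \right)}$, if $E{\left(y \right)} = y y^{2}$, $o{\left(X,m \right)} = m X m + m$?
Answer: $1854$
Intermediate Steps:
$P{\left(p \right)} = 2 p \left(4 + p\right)$ ($P{\left(p \right)} = \left(4 + p\right) 2 p = 2 p \left(4 + p\right)$)
$o{\left(X,m \right)} = m + X m^{2}$ ($o{\left(X,m \right)} = X m m + m = X m^{2} + m = m + X m^{2}$)
$E{\left(y \right)} = y^{3}$
$1854 - E{\left(o{\left(-6,P{\left(-4 \right)} \right)} \right)} = 1854 - \left(2 \left(-4\right) \left(4 - 4\right) \left(1 - 6 \cdot 2 \left(-4\right) \left(4 - 4\right)\right)\right)^{3} = 1854 - \left(2 \left(-4\right) 0 \left(1 - 6 \cdot 2 \left(-4\right) 0\right)\right)^{3} = 1854 - \left(0 \left(1 - 0\right)\right)^{3} = 1854 - \left(0 \left(1 + 0\right)\right)^{3} = 1854 - \left(0 \cdot 1\right)^{3} = 1854 - 0^{3} = 1854 - 0 = 1854 + 0 = 1854$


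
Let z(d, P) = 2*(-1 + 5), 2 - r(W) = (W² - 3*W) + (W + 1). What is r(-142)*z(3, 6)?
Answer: -163576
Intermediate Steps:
r(W) = 1 - W² + 2*W (r(W) = 2 - ((W² - 3*W) + (W + 1)) = 2 - ((W² - 3*W) + (1 + W)) = 2 - (1 + W² - 2*W) = 2 + (-1 - W² + 2*W) = 1 - W² + 2*W)
z(d, P) = 8 (z(d, P) = 2*4 = 8)
r(-142)*z(3, 6) = (1 - 1*(-142)² + 2*(-142))*8 = (1 - 1*20164 - 284)*8 = (1 - 20164 - 284)*8 = -20447*8 = -163576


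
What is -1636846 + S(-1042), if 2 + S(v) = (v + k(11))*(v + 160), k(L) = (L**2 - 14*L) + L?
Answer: -698400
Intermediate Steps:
k(L) = L**2 - 13*L
S(v) = -2 + (-22 + v)*(160 + v) (S(v) = -2 + (v + 11*(-13 + 11))*(v + 160) = -2 + (v + 11*(-2))*(160 + v) = -2 + (v - 22)*(160 + v) = -2 + (-22 + v)*(160 + v))
-1636846 + S(-1042) = -1636846 + (-3522 + (-1042)**2 + 138*(-1042)) = -1636846 + (-3522 + 1085764 - 143796) = -1636846 + 938446 = -698400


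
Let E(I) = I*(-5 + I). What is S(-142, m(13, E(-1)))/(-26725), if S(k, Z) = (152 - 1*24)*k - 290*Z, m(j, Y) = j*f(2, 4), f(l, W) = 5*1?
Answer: 37026/26725 ≈ 1.3854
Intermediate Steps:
f(l, W) = 5
m(j, Y) = 5*j (m(j, Y) = j*5 = 5*j)
S(k, Z) = -290*Z + 128*k (S(k, Z) = (152 - 24)*k - 290*Z = 128*k - 290*Z = -290*Z + 128*k)
S(-142, m(13, E(-1)))/(-26725) = (-1450*13 + 128*(-142))/(-26725) = (-290*65 - 18176)*(-1/26725) = (-18850 - 18176)*(-1/26725) = -37026*(-1/26725) = 37026/26725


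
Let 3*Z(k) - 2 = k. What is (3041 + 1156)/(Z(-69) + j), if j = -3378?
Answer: -12591/10201 ≈ -1.2343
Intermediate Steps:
Z(k) = ⅔ + k/3
(3041 + 1156)/(Z(-69) + j) = (3041 + 1156)/((⅔ + (⅓)*(-69)) - 3378) = 4197/((⅔ - 23) - 3378) = 4197/(-67/3 - 3378) = 4197/(-10201/3) = 4197*(-3/10201) = -12591/10201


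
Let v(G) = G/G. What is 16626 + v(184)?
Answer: 16627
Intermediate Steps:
v(G) = 1
16626 + v(184) = 16626 + 1 = 16627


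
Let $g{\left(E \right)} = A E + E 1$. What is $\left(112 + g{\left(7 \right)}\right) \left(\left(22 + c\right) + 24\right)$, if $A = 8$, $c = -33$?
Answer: $2275$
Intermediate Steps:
$g{\left(E \right)} = 9 E$ ($g{\left(E \right)} = 8 E + E 1 = 8 E + E = 9 E$)
$\left(112 + g{\left(7 \right)}\right) \left(\left(22 + c\right) + 24\right) = \left(112 + 9 \cdot 7\right) \left(\left(22 - 33\right) + 24\right) = \left(112 + 63\right) \left(-11 + 24\right) = 175 \cdot 13 = 2275$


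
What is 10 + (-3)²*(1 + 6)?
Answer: 73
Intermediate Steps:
10 + (-3)²*(1 + 6) = 10 + 9*7 = 10 + 63 = 73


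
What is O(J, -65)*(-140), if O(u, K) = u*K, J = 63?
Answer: 573300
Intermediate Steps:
O(u, K) = K*u
O(J, -65)*(-140) = -65*63*(-140) = -4095*(-140) = 573300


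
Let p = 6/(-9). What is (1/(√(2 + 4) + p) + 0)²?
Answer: 9/(2 - 3*√6)² ≈ 0.31462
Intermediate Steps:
p = -⅔ (p = 6*(-⅑) = -⅔ ≈ -0.66667)
(1/(√(2 + 4) + p) + 0)² = (1/(√(2 + 4) - ⅔) + 0)² = (1/(√6 - ⅔) + 0)² = (1/(-⅔ + √6) + 0)² = (1/(-⅔ + √6))² = (-⅔ + √6)⁻²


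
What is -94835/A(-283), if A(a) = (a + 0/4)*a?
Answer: -94835/80089 ≈ -1.1841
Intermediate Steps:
A(a) = a² (A(a) = (a + 0*(¼))*a = (a + 0)*a = a*a = a²)
-94835/A(-283) = -94835/((-283)²) = -94835/80089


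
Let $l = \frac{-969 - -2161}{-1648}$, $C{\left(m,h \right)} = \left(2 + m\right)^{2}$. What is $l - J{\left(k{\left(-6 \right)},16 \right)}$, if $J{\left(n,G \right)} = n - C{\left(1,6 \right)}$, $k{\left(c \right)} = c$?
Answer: $\frac{2941}{206} \approx 14.277$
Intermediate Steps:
$J{\left(n,G \right)} = -9 + n$ ($J{\left(n,G \right)} = n - \left(2 + 1\right)^{2} = n - 3^{2} = n - 9 = -9 + n$)
$l = - \frac{149}{206}$ ($l = \left(-969 + 2161\right) \left(- \frac{1}{1648}\right) = 1192 \left(- \frac{1}{1648}\right) = - \frac{149}{206} \approx -0.7233$)
$l - J{\left(k{\left(-6 \right)},16 \right)} = - \frac{149}{206} - \left(-9 - 6\right) = - \frac{149}{206} - -15 = - \frac{149}{206} + 15 = \frac{2941}{206}$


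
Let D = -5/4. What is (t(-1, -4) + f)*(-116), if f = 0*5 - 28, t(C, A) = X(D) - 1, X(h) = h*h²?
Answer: 57449/16 ≈ 3590.6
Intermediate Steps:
D = -5/4 (D = -5*¼ = -5/4 ≈ -1.2500)
X(h) = h³
t(C, A) = -189/64 (t(C, A) = (-5/4)³ - 1 = -125/64 - 1 = -189/64)
f = -28 (f = 0 - 28 = -28)
(t(-1, -4) + f)*(-116) = (-189/64 - 28)*(-116) = -1981/64*(-116) = 57449/16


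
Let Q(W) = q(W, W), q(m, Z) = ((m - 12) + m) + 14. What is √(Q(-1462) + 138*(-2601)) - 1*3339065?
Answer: -3339065 + 2*I*√90465 ≈ -3.3391e+6 + 601.55*I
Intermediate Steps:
q(m, Z) = 2 + 2*m (q(m, Z) = ((-12 + m) + m) + 14 = (-12 + 2*m) + 14 = 2 + 2*m)
Q(W) = 2 + 2*W
√(Q(-1462) + 138*(-2601)) - 1*3339065 = √((2 + 2*(-1462)) + 138*(-2601)) - 1*3339065 = √((2 - 2924) - 358938) - 3339065 = √(-2922 - 358938) - 3339065 = √(-361860) - 3339065 = 2*I*√90465 - 3339065 = -3339065 + 2*I*√90465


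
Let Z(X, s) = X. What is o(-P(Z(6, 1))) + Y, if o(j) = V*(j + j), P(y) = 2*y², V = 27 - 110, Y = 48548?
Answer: 60500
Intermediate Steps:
V = -83
o(j) = -166*j (o(j) = -83*(j + j) = -166*j)
o(-P(Z(6, 1))) + Y = -(-166)*2*6² + 48548 = -(-166)*2*36 + 48548 = -(-166)*72 + 48548 = -166*(-72) + 48548 = 11952 + 48548 = 60500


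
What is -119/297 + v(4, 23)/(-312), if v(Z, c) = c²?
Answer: -64747/30888 ≈ -2.0962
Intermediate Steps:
-119/297 + v(4, 23)/(-312) = -119/297 + 23²/(-312) = -119*1/297 + 529*(-1/312) = -119/297 - 529/312 = -64747/30888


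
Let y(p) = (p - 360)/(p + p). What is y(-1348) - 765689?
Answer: -516073959/674 ≈ -7.6569e+5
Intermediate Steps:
y(p) = (-360 + p)/(2*p) (y(p) = (-360 + p)/((2*p)) = (-360 + p)*(1/(2*p)) = (-360 + p)/(2*p))
y(-1348) - 765689 = (½)*(-360 - 1348)/(-1348) - 765689 = (½)*(-1/1348)*(-1708) - 765689 = 427/674 - 765689 = -516073959/674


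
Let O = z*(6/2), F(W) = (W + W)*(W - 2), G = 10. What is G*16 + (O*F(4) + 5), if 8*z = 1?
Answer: 171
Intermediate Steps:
z = 1/8 (z = (1/8)*1 = 1/8 ≈ 0.12500)
F(W) = 2*W*(-2 + W) (F(W) = (2*W)*(-2 + W) = 2*W*(-2 + W))
O = 3/8 (O = (6/2)/8 = (6*(1/2))/8 = (1/8)*3 = 3/8 ≈ 0.37500)
G*16 + (O*F(4) + 5) = 10*16 + (3*(2*4*(-2 + 4))/8 + 5) = 160 + (3*(2*4*2)/8 + 5) = 160 + ((3/8)*16 + 5) = 160 + (6 + 5) = 160 + 11 = 171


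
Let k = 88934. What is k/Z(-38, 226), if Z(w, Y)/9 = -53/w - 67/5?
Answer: -16897460/20529 ≈ -823.10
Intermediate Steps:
Z(w, Y) = -603/5 - 477/w (Z(w, Y) = 9*(-53/w - 67/5) = 9*(-67/5 - 53/w) = -603/5 - 477/w)
k/Z(-38, 226) = 88934/(-603/5 - 477/(-38)) = 88934/(-603/5 - 477*(-1/38)) = 88934/(-603/5 + 477/38) = 88934/(-20529/190) = 88934*(-190/20529) = -16897460/20529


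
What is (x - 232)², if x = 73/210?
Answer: 2366530609/44100 ≈ 53663.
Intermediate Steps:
x = 73/210 (x = 73*(1/210) = 73/210 ≈ 0.34762)
(x - 232)² = (73/210 - 232)² = (-48647/210)² = 2366530609/44100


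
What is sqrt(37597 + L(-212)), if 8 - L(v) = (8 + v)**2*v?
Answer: sqrt(8860197) ≈ 2976.6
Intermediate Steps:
L(v) = 8 - v*(8 + v)**2 (L(v) = 8 - (8 + v)**2*v = 8 - v*(8 + v)**2)
sqrt(37597 + L(-212)) = sqrt(37597 + (8 - 1*(-212)*(8 - 212)**2)) = sqrt(37597 + (8 - 1*(-212)*(-204)**2)) = sqrt(37597 + (8 - 1*(-212)*41616)) = sqrt(37597 + (8 + 8822592)) = sqrt(37597 + 8822600) = sqrt(8860197)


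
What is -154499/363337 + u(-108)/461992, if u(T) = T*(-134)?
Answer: -8264886118/20982348413 ≈ -0.39390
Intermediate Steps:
u(T) = -134*T
-154499/363337 + u(-108)/461992 = -154499/363337 - 134*(-108)/461992 = -154499*1/363337 + 14472*(1/461992) = -154499/363337 + 1809/57749 = -8264886118/20982348413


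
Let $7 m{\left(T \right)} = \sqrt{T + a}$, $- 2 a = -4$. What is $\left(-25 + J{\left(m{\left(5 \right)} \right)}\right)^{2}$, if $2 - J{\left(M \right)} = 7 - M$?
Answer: $\frac{\left(210 - \sqrt{7}\right)^{2}}{49} \approx 877.46$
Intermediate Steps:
$a = 2$ ($a = \left(- \frac{1}{2}\right) \left(-4\right) = 2$)
$m{\left(T \right)} = \frac{\sqrt{2 + T}}{7}$ ($m{\left(T \right)} = \frac{\sqrt{T + 2}}{7} = \frac{\sqrt{2 + T}}{7}$)
$J{\left(M \right)} = -5 + M$ ($J{\left(M \right)} = 2 - \left(7 - M\right) = 2 + \left(-7 + M\right) = -5 + M$)
$\left(-25 + J{\left(m{\left(5 \right)} \right)}\right)^{2} = \left(-25 - \left(5 - \frac{\sqrt{2 + 5}}{7}\right)\right)^{2} = \left(-25 - \left(5 - \frac{\sqrt{7}}{7}\right)\right)^{2} = \left(-30 + \frac{\sqrt{7}}{7}\right)^{2}$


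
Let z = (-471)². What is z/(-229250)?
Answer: -221841/229250 ≈ -0.96768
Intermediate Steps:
z = 221841
z/(-229250) = 221841/(-229250) = 221841*(-1/229250) = -221841/229250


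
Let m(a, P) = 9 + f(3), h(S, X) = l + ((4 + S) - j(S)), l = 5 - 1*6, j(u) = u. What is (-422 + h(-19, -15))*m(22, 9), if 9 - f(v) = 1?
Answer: -7123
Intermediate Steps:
f(v) = 8 (f(v) = 9 - 1*1 = 9 - 1 = 8)
l = -1 (l = 5 - 6 = -1)
h(S, X) = 3 (h(S, X) = -1 + ((4 + S) - S) = -1 + 4 = 3)
m(a, P) = 17 (m(a, P) = 9 + 8 = 17)
(-422 + h(-19, -15))*m(22, 9) = (-422 + 3)*17 = -419*17 = -7123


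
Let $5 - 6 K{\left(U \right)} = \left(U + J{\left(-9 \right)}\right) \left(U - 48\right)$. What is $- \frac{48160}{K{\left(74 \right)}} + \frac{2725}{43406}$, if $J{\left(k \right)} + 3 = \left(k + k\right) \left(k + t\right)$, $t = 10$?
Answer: $\frac{12546339185}{59596438} \approx 210.52$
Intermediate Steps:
$J{\left(k \right)} = -3 + 2 k \left(10 + k\right)$ ($J{\left(k \right)} = -3 + \left(k + k\right) \left(k + 10\right) = -3 + 2 k \left(10 + k\right)$)
$K{\left(U \right)} = \frac{5}{6} - \frac{\left(-48 + U\right) \left(-21 + U\right)}{6}$ ($K{\left(U \right)} = \frac{5}{6} - \frac{\left(U + \left(-3 + 2 \left(-9\right)^{2} + 20 \left(-9\right)\right)\right) \left(U - 48\right)}{6} = \frac{5}{6} - \frac{\left(U - 21\right) \left(-48 + U\right)}{6} = \frac{5}{6} - \frac{\left(-21 + U\right) \left(-48 + U\right)}{6} = \frac{5}{6} - \frac{\left(-48 + U\right) \left(-21 + U\right)}{6}$)
$- \frac{48160}{K{\left(74 \right)}} + \frac{2725}{43406} = - \frac{48160}{- \frac{1003}{6} - \frac{74^{2}}{6} + \frac{23}{2} \cdot 74} + \frac{2725}{43406} = - \frac{48160}{- \frac{1003}{6} - \frac{2738}{3} + 851} + 2725 \cdot \frac{1}{43406} = - \frac{48160}{- \frac{1003}{6} - \frac{2738}{3} + 851} + \frac{2725}{43406} = - \frac{48160}{- \frac{1373}{6}} + \frac{2725}{43406} = \left(-48160\right) \left(- \frac{6}{1373}\right) + \frac{2725}{43406} = \frac{288960}{1373} + \frac{2725}{43406} = \frac{12546339185}{59596438}$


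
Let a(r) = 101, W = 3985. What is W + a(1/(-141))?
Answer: 4086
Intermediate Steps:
W + a(1/(-141)) = 3985 + 101 = 4086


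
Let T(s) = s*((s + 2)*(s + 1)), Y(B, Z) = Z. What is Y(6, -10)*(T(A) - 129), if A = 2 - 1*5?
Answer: 1350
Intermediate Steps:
A = -3 (A = 2 - 5 = -3)
T(s) = s*(1 + s)*(2 + s) (T(s) = s*((2 + s)*(1 + s)) = s*((1 + s)*(2 + s)) = s*(1 + s)*(2 + s))
Y(6, -10)*(T(A) - 129) = -10*(-3*(2 + (-3)² + 3*(-3)) - 129) = -10*(-3*(2 + 9 - 9) - 129) = -10*(-3*2 - 129) = -10*(-6 - 129) = -10*(-135) = 1350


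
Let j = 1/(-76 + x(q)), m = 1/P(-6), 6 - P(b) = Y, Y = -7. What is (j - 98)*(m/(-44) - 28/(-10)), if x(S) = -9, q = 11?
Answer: -66672993/243100 ≈ -274.26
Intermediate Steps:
P(b) = 13 (P(b) = 6 - 1*(-7) = 6 + 7 = 13)
m = 1/13 ≈ 0.076923
j = -1/85 (j = 1/(-76 - 9) = 1/(-85) = -1/85 ≈ -0.011765)
(j - 98)*(m/(-44) - 28/(-10)) = (-1/85 - 98)*((1/13)/(-44) - 28/(-10)) = -8331*((1/13)*(-1/44) - 28*(-⅒))/85 = -8331*(-1/572 + 14/5)/85 = -8331/85*8003/2860 = -66672993/243100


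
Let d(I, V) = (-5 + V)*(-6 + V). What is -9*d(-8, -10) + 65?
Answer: -2095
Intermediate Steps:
d(I, V) = (-6 + V)*(-5 + V)
-9*d(-8, -10) + 65 = -9*(30 + (-10)**2 - 11*(-10)) + 65 = -9*(30 + 100 + 110) + 65 = -9*240 + 65 = -2160 + 65 = -2095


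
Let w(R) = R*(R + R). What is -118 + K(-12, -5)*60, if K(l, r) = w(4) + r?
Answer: 1502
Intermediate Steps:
w(R) = 2*R² (w(R) = R*(2*R) = 2*R²)
K(l, r) = 32 + r (K(l, r) = 2*4² + r = 2*16 + r = 32 + r)
-118 + K(-12, -5)*60 = -118 + (32 - 5)*60 = -118 + 27*60 = -118 + 1620 = 1502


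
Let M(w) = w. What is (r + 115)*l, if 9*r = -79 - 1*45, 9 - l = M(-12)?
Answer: 6377/3 ≈ 2125.7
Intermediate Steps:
l = 21 (l = 9 - 1*(-12) = 9 + 12 = 21)
r = -124/9 (r = (-79 - 1*45)/9 = (-79 - 45)/9 = (⅑)*(-124) = -124/9 ≈ -13.778)
(r + 115)*l = (-124/9 + 115)*21 = (911/9)*21 = 6377/3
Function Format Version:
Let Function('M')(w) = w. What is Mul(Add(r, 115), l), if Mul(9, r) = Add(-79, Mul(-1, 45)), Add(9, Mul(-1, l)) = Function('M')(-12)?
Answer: Rational(6377, 3) ≈ 2125.7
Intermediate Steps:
l = 21 (l = Add(9, Mul(-1, -12)) = Add(9, 12) = 21)
r = Rational(-124, 9) (r = Mul(Rational(1, 9), Add(-79, Mul(-1, 45))) = Mul(Rational(1, 9), Add(-79, -45)) = Mul(Rational(1, 9), -124) = Rational(-124, 9) ≈ -13.778)
Mul(Add(r, 115), l) = Mul(Add(Rational(-124, 9), 115), 21) = Mul(Rational(911, 9), 21) = Rational(6377, 3)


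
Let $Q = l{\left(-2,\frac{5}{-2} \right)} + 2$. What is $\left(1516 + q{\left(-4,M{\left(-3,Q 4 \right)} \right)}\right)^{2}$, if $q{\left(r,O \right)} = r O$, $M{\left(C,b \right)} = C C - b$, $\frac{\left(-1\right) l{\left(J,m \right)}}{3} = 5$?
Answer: $1617984$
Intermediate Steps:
$l{\left(J,m \right)} = -15$ ($l{\left(J,m \right)} = \left(-3\right) 5 = -15$)
$Q = -13$ ($Q = -15 + 2 = -13$)
$M{\left(C,b \right)} = C^{2} - b$
$q{\left(r,O \right)} = O r$
$\left(1516 + q{\left(-4,M{\left(-3,Q 4 \right)} \right)}\right)^{2} = \left(1516 + \left(\left(-3\right)^{2} - \left(-13\right) 4\right) \left(-4\right)\right)^{2} = \left(1516 + \left(9 - -52\right) \left(-4\right)\right)^{2} = \left(1516 + \left(9 + 52\right) \left(-4\right)\right)^{2} = \left(1516 + 61 \left(-4\right)\right)^{2} = \left(1516 - 244\right)^{2} = 1272^{2} = 1617984$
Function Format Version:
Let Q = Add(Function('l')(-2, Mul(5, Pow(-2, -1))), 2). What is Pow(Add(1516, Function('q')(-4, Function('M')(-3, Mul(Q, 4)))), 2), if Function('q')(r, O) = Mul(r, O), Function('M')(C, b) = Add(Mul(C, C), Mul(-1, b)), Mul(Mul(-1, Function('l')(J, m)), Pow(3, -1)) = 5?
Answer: 1617984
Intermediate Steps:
Function('l')(J, m) = -15 (Function('l')(J, m) = Mul(-3, 5) = -15)
Q = -13 (Q = Add(-15, 2) = -13)
Function('M')(C, b) = Add(Pow(C, 2), Mul(-1, b))
Function('q')(r, O) = Mul(O, r)
Pow(Add(1516, Function('q')(-4, Function('M')(-3, Mul(Q, 4)))), 2) = Pow(Add(1516, Mul(Add(Pow(-3, 2), Mul(-1, Mul(-13, 4))), -4)), 2) = Pow(Add(1516, Mul(Add(9, Mul(-1, -52)), -4)), 2) = Pow(Add(1516, Mul(Add(9, 52), -4)), 2) = Pow(Add(1516, Mul(61, -4)), 2) = Pow(Add(1516, -244), 2) = Pow(1272, 2) = 1617984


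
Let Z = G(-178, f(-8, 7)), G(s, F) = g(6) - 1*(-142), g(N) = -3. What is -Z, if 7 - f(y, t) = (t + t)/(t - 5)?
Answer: -139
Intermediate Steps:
f(y, t) = 7 - 2*t/(-5 + t) (f(y, t) = 7 - (t + t)/(t - 5) = 7 - 2*t/(-5 + t))
G(s, F) = 139 (G(s, F) = -3 - 1*(-142) = -3 + 142 = 139)
Z = 139
-Z = -1*139 = -139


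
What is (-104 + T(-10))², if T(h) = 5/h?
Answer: 43681/4 ≈ 10920.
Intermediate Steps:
(-104 + T(-10))² = (-104 + 5/(-10))² = (-104 + 5*(-⅒))² = (-104 - ½)² = (-209/2)² = 43681/4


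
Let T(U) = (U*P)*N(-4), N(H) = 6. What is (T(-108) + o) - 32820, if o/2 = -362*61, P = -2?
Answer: -75688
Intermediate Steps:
o = -44164 (o = 2*(-362*61) = 2*(-22082) = -44164)
T(U) = -12*U (T(U) = (U*(-2))*6 = -2*U*6 = -12*U)
(T(-108) + o) - 32820 = (-12*(-108) - 44164) - 32820 = (1296 - 44164) - 32820 = -42868 - 32820 = -75688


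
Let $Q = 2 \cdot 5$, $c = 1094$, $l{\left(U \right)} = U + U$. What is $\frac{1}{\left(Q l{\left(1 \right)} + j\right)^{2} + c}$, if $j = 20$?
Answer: $\frac{1}{2694} \approx 0.0003712$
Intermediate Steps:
$l{\left(U \right)} = 2 U$
$Q = 10$
$\frac{1}{\left(Q l{\left(1 \right)} + j\right)^{2} + c} = \frac{1}{\left(10 \cdot 2 \cdot 1 + 20\right)^{2} + 1094} = \frac{1}{\left(10 \cdot 2 + 20\right)^{2} + 1094} = \frac{1}{\left(20 + 20\right)^{2} + 1094} = \frac{1}{40^{2} + 1094} = \frac{1}{1600 + 1094} = \frac{1}{2694}$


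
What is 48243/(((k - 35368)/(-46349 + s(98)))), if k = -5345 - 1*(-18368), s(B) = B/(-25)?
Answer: 55905097989/558625 ≈ 1.0008e+5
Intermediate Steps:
s(B) = -B/25 (s(B) = B*(-1/25) = -B/25)
k = 13023 (k = -5345 + 18368 = 13023)
48243/(((k - 35368)/(-46349 + s(98)))) = 48243/(((13023 - 35368)/(-46349 - 1/25*98))) = 48243/((-22345/(-46349 - 98/25))) = 48243/((-22345/(-1158823/25))) = 48243/((-22345*(-25/1158823))) = 48243/(558625/1158823) = 48243*(1158823/558625) = 55905097989/558625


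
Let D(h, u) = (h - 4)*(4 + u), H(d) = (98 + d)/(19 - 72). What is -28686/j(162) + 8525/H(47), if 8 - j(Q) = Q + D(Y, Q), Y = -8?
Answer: -83461382/26651 ≈ -3131.6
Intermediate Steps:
H(d) = -98/53 - d/53 (H(d) = (98 + d)/(-53) = (98 + d)*(-1/53) = -98/53 - d/53)
D(h, u) = (-4 + h)*(4 + u)
j(Q) = 56 + 11*Q (j(Q) = 8 - (Q + (-16 - 4*Q + 4*(-8) - 8*Q)) = 8 - (Q + (-16 - 4*Q - 32 - 8*Q)) = 8 - (Q + (-48 - 12*Q)) = 8 - (-48 - 11*Q) = 8 + (48 + 11*Q) = 56 + 11*Q)
-28686/j(162) + 8525/H(47) = -28686/(56 + 11*162) + 8525/(-98/53 - 1/53*47) = -28686/(56 + 1782) + 8525/(-98/53 - 47/53) = -28686/1838 + 8525/(-145/53) = -28686*1/1838 + 8525*(-53/145) = -14343/919 - 90365/29 = -83461382/26651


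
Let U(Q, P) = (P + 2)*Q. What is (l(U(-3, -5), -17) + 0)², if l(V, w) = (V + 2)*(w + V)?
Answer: 7744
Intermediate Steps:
U(Q, P) = Q*(2 + P) (U(Q, P) = (2 + P)*Q = Q*(2 + P))
l(V, w) = (2 + V)*(V + w)
(l(U(-3, -5), -17) + 0)² = (((-3*(2 - 5))² + 2*(-3*(2 - 5)) + 2*(-17) - 3*(2 - 5)*(-17)) + 0)² = (((-3*(-3))² + 2*(-3*(-3)) - 34 - 3*(-3)*(-17)) + 0)² = ((9² + 2*9 - 34 + 9*(-17)) + 0)² = ((81 + 18 - 34 - 153) + 0)² = (-88 + 0)² = (-88)² = 7744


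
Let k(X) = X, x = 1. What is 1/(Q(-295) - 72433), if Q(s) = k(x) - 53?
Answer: -1/72485 ≈ -1.3796e-5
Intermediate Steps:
Q(s) = -52 (Q(s) = 1 - 53 = -52)
1/(Q(-295) - 72433) = 1/(-52 - 72433) = 1/(-72485) = -1/72485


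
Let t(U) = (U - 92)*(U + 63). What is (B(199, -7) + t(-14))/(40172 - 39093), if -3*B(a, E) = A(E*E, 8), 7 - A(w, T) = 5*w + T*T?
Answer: -15280/3237 ≈ -4.7204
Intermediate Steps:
A(w, T) = 7 - T**2 - 5*w (A(w, T) = 7 - (5*w + T*T) = 7 - (5*w + T**2) = 7 - (T**2 + 5*w) = 7 + (-T**2 - 5*w) = 7 - T**2 - 5*w)
B(a, E) = 19 + 5*E**2/3 (B(a, E) = -(7 - 1*8**2 - 5*E*E)/3 = -(7 - 1*64 - 5*E**2)/3 = -(7 - 64 - 5*E**2)/3 = -(-57 - 5*E**2)/3 = 19 + 5*E**2/3)
t(U) = (-92 + U)*(63 + U)
(B(199, -7) + t(-14))/(40172 - 39093) = ((19 + (5/3)*(-7)**2) + (-5796 + (-14)**2 - 29*(-14)))/(40172 - 39093) = ((19 + (5/3)*49) + (-5796 + 196 + 406))/1079 = ((19 + 245/3) - 5194)*(1/1079) = (302/3 - 5194)*(1/1079) = -15280/3*1/1079 = -15280/3237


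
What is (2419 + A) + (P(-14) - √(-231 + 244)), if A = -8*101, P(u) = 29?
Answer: 1640 - √13 ≈ 1636.4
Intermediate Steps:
A = -808
(2419 + A) + (P(-14) - √(-231 + 244)) = (2419 - 808) + (29 - √(-231 + 244)) = 1611 + (29 - √13) = 1640 - √13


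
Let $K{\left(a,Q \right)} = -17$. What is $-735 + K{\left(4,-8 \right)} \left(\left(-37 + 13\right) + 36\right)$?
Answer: $-939$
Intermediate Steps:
$-735 + K{\left(4,-8 \right)} \left(\left(-37 + 13\right) + 36\right) = -735 - 17 \left(\left(-37 + 13\right) + 36\right) = -735 - 17 \left(-24 + 36\right) = -735 - 204 = -939$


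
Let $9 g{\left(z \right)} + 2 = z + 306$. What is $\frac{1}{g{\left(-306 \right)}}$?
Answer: $- \frac{9}{2} \approx -4.5$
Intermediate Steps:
$g{\left(z \right)} = \frac{304}{9} + \frac{z}{9}$ ($g{\left(z \right)} = - \frac{2}{9} + \frac{z + 306}{9} = - \frac{2}{9} + \frac{306 + z}{9} = - \frac{2}{9} + \left(34 + \frac{z}{9}\right) = \frac{304}{9} + \frac{z}{9}$)
$\frac{1}{g{\left(-306 \right)}} = \frac{1}{\frac{304}{9} + \frac{1}{9} \left(-306\right)} = \frac{1}{\frac{304}{9} - 34} = \frac{1}{- \frac{2}{9}} = - \frac{9}{2}$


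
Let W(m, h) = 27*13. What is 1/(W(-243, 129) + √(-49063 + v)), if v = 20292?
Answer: 351/151972 - I*√28771/151972 ≈ 0.0023096 - 0.0011161*I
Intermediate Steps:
W(m, h) = 351
1/(W(-243, 129) + √(-49063 + v)) = 1/(351 + √(-49063 + 20292)) = 1/(351 + √(-28771)) = 1/(351 + I*√28771)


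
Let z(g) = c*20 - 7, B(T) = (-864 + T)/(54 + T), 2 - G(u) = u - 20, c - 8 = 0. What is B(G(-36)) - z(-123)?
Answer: -8971/56 ≈ -160.20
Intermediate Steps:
c = 8 (c = 8 + 0 = 8)
G(u) = 22 - u (G(u) = 2 - (u - 20) = 2 - (-20 + u) = 2 + (20 - u) = 22 - u)
B(T) = (-864 + T)/(54 + T)
z(g) = 153 (z(g) = 8*20 - 7 = 160 - 7 = 153)
B(G(-36)) - z(-123) = (-864 + (22 - 1*(-36)))/(54 + (22 - 1*(-36))) - 1*153 = (-864 + (22 + 36))/(54 + (22 + 36)) - 153 = (-864 + 58)/(54 + 58) - 153 = -806/112 - 153 = (1/112)*(-806) - 153 = -403/56 - 153 = -8971/56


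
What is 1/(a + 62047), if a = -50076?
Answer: 1/11971 ≈ 8.3535e-5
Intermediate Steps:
1/(a + 62047) = 1/(-50076 + 62047) = 1/11971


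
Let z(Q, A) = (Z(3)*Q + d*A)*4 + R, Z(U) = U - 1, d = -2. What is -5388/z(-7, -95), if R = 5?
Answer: -5388/709 ≈ -7.5994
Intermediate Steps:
Z(U) = -1 + U
z(Q, A) = 5 - 8*A + 8*Q (z(Q, A) = ((-1 + 3)*Q - 2*A)*4 + 5 = (2*Q - 2*A)*4 + 5 = (-2*A + 2*Q)*4 + 5 = (-8*A + 8*Q) + 5 = 5 - 8*A + 8*Q)
-5388/z(-7, -95) = -5388/(5 - 8*(-95) + 8*(-7)) = -5388/(5 + 760 - 56) = -5388/709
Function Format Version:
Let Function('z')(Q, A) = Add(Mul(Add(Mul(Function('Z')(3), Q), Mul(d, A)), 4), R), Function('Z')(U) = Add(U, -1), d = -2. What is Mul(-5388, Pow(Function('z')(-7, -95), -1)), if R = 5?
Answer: Rational(-5388, 709) ≈ -7.5994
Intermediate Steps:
Function('Z')(U) = Add(-1, U)
Function('z')(Q, A) = Add(5, Mul(-8, A), Mul(8, Q)) (Function('z')(Q, A) = Add(Mul(Add(Mul(Add(-1, 3), Q), Mul(-2, A)), 4), 5) = Add(Mul(Add(Mul(2, Q), Mul(-2, A)), 4), 5) = Add(Mul(Add(Mul(-2, A), Mul(2, Q)), 4), 5) = Add(Add(Mul(-8, A), Mul(8, Q)), 5) = Add(5, Mul(-8, A), Mul(8, Q)))
Mul(-5388, Pow(Function('z')(-7, -95), -1)) = Mul(-5388, Pow(Add(5, Mul(-8, -95), Mul(8, -7)), -1)) = Mul(-5388, Pow(Add(5, 760, -56), -1)) = Mul(-5388, Pow(709, -1)) = Mul(-5388, Rational(1, 709)) = Rational(-5388, 709)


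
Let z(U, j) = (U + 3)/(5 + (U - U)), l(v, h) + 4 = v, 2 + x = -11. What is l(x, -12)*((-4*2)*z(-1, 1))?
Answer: 272/5 ≈ 54.400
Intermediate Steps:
x = -13 (x = -2 - 11 = -13)
l(v, h) = -4 + v
z(U, j) = ⅗ + U/5 (z(U, j) = (3 + U)/(5 + 0) = (3 + U)/5 = (3 + U)*(⅕) = ⅗ + U/5)
l(x, -12)*((-4*2)*z(-1, 1)) = (-4 - 13)*((-4*2)*(⅗ + (⅕)*(-1))) = -(-136)*(⅗ - ⅕) = -(-136)*2/5 = -17*(-16/5) = 272/5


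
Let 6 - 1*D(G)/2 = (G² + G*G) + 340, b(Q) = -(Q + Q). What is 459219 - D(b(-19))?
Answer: 465663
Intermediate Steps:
b(Q) = -2*Q
D(G) = -668 - 4*G² (D(G) = 12 - 2*((G² + G*G) + 340) = 12 - 2*((G² + G²) + 340) = 12 - 2*(2*G² + 340) = 12 - 2*(340 + 2*G²) = 12 + (-680 - 4*G²) = -668 - 4*G²)
459219 - D(b(-19)) = 459219 - (-668 - 4*(-2*(-19))²) = 459219 - (-668 - 4*38²) = 459219 - (-668 - 4*1444) = 459219 - (-668 - 5776) = 459219 - 1*(-6444) = 459219 + 6444 = 465663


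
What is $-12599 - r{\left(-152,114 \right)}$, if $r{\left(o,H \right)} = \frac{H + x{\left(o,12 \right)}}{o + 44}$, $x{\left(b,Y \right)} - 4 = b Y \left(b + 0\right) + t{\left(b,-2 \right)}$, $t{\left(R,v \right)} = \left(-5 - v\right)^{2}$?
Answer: $- \frac{1083317}{108} \approx -10031.0$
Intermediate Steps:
$x{\left(b,Y \right)} = 13 + Y b^{2}$ ($x{\left(b,Y \right)} = 4 + \left(b Y \left(b + 0\right) + \left(5 - 2\right)^{2}\right) = 4 + \left(Y b b + 3^{2}\right) = 4 + \left(Y b^{2} + 9\right) = 4 + \left(9 + Y b^{2}\right) = 13 + Y b^{2}$)
$r{\left(o,H \right)} = \frac{13 + H + 12 o^{2}}{44 + o}$ ($r{\left(o,H \right)} = \frac{H + \left(13 + 12 o^{2}\right)}{o + 44} = \frac{13 + H + 12 o^{2}}{44 + o}$)
$-12599 - r{\left(-152,114 \right)} = -12599 - \frac{13 + 114 + 12 \left(-152\right)^{2}}{44 - 152} = -12599 - \frac{13 + 114 + 12 \cdot 23104}{-108} = -12599 - - \frac{13 + 114 + 277248}{108} = -12599 - \left(- \frac{1}{108}\right) 277375 = -12599 - - \frac{277375}{108} = -12599 + \frac{277375}{108} = - \frac{1083317}{108}$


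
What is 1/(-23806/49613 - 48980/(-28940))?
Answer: 71790011/87054955 ≈ 0.82465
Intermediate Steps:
1/(-23806/49613 - 48980/(-28940)) = 1/(-23806*1/49613 - 48980*(-1/28940)) = 1/(-23806/49613 + 2449/1447) = 1/(87054955/71790011) = 71790011/87054955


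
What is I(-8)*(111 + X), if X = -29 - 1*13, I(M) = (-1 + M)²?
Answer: 5589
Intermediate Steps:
X = -42 (X = -29 - 13 = -42)
I(-8)*(111 + X) = (-1 - 8)²*(111 - 42) = (-9)²*69 = 81*69 = 5589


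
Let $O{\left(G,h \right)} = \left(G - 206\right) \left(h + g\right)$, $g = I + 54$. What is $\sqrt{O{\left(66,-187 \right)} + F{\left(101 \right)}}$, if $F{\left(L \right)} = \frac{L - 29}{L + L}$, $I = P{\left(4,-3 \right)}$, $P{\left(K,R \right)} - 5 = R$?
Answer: $\frac{2 \sqrt{46772494}}{101} \approx 135.43$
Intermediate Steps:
$P{\left(K,R \right)} = 5 + R$
$I = 2$ ($I = 5 - 3 = 2$)
$g = 56$ ($g = 2 + 54 = 56$)
$F{\left(L \right)} = \frac{-29 + L}{2 L}$
$O{\left(G,h \right)} = \left(-206 + G\right) \left(56 + h\right)$ ($O{\left(G,h \right)} = \left(G - 206\right) \left(h + 56\right) = \left(-206 + G\right) \left(56 + h\right)$)
$\sqrt{O{\left(66,-187 \right)} + F{\left(101 \right)}} = \sqrt{\left(-11536 - -38522 + 56 \cdot 66 + 66 \left(-187\right)\right) + \frac{-29 + 101}{2 \cdot 101}} = \sqrt{\left(-11536 + 38522 + 3696 - 12342\right) + \frac{1}{2} \cdot \frac{1}{101} \cdot 72} = \sqrt{18340 + \frac{36}{101}} = \sqrt{\frac{1852376}{101}} = \frac{2 \sqrt{46772494}}{101}$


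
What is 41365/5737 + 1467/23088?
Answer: 321150433/44151952 ≈ 7.2738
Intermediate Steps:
41365/5737 + 1467/23088 = 41365*(1/5737) + 1467*(1/23088) = 41365/5737 + 489/7696 = 321150433/44151952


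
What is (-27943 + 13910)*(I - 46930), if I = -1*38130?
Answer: 1193646980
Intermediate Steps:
I = -38130
(-27943 + 13910)*(I - 46930) = (-27943 + 13910)*(-38130 - 46930) = -14033*(-85060) = 1193646980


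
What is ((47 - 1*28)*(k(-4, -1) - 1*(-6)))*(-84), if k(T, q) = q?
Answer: -7980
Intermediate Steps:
((47 - 1*28)*(k(-4, -1) - 1*(-6)))*(-84) = ((47 - 1*28)*(-1 - 1*(-6)))*(-84) = ((47 - 28)*(-1 + 6))*(-84) = (19*5)*(-84) = 95*(-84) = -7980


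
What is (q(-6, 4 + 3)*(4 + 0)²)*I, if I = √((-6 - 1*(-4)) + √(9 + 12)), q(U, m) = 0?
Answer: 0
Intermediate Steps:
I = √(-2 + √21) (I = √((-6 + 4) + √21) = √(-2 + √21) ≈ 1.6070)
(q(-6, 4 + 3)*(4 + 0)²)*I = (0*(4 + 0)²)*√(-2 + √21) = (0*4²)*√(-2 + √21) = (0*16)*√(-2 + √21) = 0*√(-2 + √21) = 0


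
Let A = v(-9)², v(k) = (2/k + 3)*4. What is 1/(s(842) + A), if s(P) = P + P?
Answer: 81/146404 ≈ 0.00055326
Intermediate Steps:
v(k) = 12 + 8/k (v(k) = (3 + 2/k)*4 = 12 + 8/k)
s(P) = 2*P
A = 10000/81 (A = (12 + 8/(-9))² = (12 + 8*(-⅑))² = (12 - 8/9)² = (100/9)² = 10000/81 ≈ 123.46)
1/(s(842) + A) = 1/(2*842 + 10000/81) = 1/(1684 + 10000/81) = 1/(146404/81) = 81/146404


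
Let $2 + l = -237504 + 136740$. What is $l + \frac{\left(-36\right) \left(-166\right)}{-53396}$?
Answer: $- \frac{1345126828}{13349} \approx -1.0077 \cdot 10^{5}$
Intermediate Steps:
$l = -100766$ ($l = -2 + \left(-237504 + 136740\right) = -2 - 100764 = -100766$)
$l + \frac{\left(-36\right) \left(-166\right)}{-53396} = -100766 + \frac{\left(-36\right) \left(-166\right)}{-53396} = -100766 + 5976 \left(- \frac{1}{53396}\right) = -100766 - \frac{1494}{13349} = - \frac{1345126828}{13349}$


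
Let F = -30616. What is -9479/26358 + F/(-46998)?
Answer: 60247081/206462214 ≈ 0.29181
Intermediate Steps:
-9479/26358 + F/(-46998) = -9479/26358 - 30616/(-46998) = -9479*1/26358 - 30616*(-1/46998) = -9479/26358 + 15308/23499 = 60247081/206462214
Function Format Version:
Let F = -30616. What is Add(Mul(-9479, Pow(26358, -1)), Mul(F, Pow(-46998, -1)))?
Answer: Rational(60247081, 206462214) ≈ 0.29181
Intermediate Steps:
Add(Mul(-9479, Pow(26358, -1)), Mul(F, Pow(-46998, -1))) = Add(Mul(-9479, Pow(26358, -1)), Mul(-30616, Pow(-46998, -1))) = Add(Mul(-9479, Rational(1, 26358)), Mul(-30616, Rational(-1, 46998))) = Add(Rational(-9479, 26358), Rational(15308, 23499)) = Rational(60247081, 206462214)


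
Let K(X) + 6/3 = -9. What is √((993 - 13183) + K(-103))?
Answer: 7*I*√249 ≈ 110.46*I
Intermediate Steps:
K(X) = -11 (K(X) = -2 - 9 = -11)
√((993 - 13183) + K(-103)) = √((993 - 13183) - 11) = √(-12190 - 11) = √(-12201) = 7*I*√249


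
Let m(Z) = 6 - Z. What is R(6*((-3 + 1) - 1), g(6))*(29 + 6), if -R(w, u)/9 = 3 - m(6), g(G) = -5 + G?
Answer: -945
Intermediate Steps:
R(w, u) = -27 (R(w, u) = -9*(3 - (6 - 1*6)) = -9*(3 - (6 - 6)) = -9*(3 - 1*0) = -9*(3 + 0) = -9*3 = -27)
R(6*((-3 + 1) - 1), g(6))*(29 + 6) = -27*(29 + 6) = -27*35 = -945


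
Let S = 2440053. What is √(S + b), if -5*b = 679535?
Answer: 13*√13634 ≈ 1517.9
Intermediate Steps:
b = -135907 (b = -⅕*679535 = -135907)
√(S + b) = √(2440053 - 135907) = √2304146 = 13*√13634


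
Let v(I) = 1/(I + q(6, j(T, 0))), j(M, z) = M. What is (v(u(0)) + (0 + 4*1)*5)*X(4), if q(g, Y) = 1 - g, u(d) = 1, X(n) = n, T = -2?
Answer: 79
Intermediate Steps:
v(I) = 1/(-5 + I) (v(I) = 1/(I + (1 - 1*6)) = 1/(I + (1 - 6)) = 1/(I - 5) = 1/(-5 + I))
(v(u(0)) + (0 + 4*1)*5)*X(4) = (1/(-5 + 1) + (0 + 4*1)*5)*4 = (1/(-4) + (0 + 4)*5)*4 = (-1/4 + 4*5)*4 = (-1/4 + 20)*4 = (79/4)*4 = 79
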